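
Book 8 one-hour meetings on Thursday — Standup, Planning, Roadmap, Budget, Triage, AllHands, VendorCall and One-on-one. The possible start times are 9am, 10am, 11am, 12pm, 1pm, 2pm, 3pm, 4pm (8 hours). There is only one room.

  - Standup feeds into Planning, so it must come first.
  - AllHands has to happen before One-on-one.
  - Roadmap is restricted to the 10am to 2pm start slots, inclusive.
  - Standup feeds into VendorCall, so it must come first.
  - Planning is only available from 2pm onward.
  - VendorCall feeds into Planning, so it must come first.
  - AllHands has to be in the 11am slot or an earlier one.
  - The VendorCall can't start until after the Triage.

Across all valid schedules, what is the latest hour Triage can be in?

Downstream work caps Triage at 2pm.
Triage at 2pm is achievable: Triage=2pm, Budget=1pm, AllHands=9am, VendorCall=3pm, One-on-one=12pm, Roadmap=10am, Standup=11am, Planning=4pm.

2pm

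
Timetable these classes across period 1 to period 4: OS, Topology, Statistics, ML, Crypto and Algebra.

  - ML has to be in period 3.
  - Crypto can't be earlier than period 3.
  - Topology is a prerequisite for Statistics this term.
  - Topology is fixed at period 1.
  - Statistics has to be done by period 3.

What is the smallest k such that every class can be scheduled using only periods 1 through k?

The precedence chain requires at least 2 distinct periods.
ML can't be placed before period 3, so the schedule must run through at least period 3.
3 works (last occupied period: period 3): for example OS=period 1; ML=period 3; Crypto=period 3; Algebra=period 1; Topology=period 1; Statistics=period 2.

3 periods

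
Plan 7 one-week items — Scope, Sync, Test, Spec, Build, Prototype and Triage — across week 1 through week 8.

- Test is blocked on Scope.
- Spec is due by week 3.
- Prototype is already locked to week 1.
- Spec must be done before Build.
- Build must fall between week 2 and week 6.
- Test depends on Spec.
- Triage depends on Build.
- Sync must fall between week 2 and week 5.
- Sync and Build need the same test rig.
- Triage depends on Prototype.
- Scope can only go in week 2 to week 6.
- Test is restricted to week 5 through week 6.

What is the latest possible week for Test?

week 6

Test is available from week 5; Test's own window allows nothing later than week 6.
Test at week 6 is achievable: Test=week 6; Sync=week 2; Build=week 3; Spec=week 1; Scope=week 2; Triage=week 4; Prototype=week 1.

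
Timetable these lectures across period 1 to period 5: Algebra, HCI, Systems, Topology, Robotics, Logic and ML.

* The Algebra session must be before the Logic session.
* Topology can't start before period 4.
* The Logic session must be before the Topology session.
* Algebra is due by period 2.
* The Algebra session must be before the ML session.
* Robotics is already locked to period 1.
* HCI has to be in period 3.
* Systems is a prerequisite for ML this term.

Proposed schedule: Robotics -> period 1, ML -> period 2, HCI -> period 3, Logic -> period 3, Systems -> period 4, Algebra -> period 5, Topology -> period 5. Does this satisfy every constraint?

The Logic session must be before the Topology session — holds.
Robotics is already locked to period 1 — holds.
The Algebra session must be before the ML session — violated.
Systems is a prerequisite for ML this term — violated.
Topology can't start before period 4 — holds.
The Algebra session must be before the Logic session — violated.
HCI has to be in period 3 — holds.
Algebra is due by period 2 — violated.

No — it violates: The Algebra session must be before the ML session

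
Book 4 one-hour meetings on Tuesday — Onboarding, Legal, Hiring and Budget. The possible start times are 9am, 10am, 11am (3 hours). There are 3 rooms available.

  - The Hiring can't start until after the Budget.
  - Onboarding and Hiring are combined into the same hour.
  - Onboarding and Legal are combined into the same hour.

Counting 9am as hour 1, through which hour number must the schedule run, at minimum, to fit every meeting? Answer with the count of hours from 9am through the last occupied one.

2

The precedence chain requires at least 2 distinct hours.
With at most 3 per hour and 4 meetings, at least 2 hours are needed.
2 works (last occupied hour: 10am): for example Budget in 9am; Legal in 10am; Onboarding in 10am; Hiring in 10am.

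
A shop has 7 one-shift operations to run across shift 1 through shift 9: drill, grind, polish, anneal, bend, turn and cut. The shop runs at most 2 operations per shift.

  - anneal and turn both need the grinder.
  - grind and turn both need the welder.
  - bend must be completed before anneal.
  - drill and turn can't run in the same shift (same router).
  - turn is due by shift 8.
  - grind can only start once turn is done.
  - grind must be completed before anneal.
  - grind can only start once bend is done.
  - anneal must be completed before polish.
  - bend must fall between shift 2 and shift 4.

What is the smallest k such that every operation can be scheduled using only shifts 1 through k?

5 shifts

The precedence chain requires at least 4 distinct shifts.
With at most 2 per shift and 7 operations, at least 4 shifts are needed.
Propagating the time windows through the other constraints, polish can't land before shift 5, so the schedule must run through at least shift 5.
5 works (last occupied shift: shift 5): for example cut=shift 1, grind=shift 3, drill=shift 2, bend=shift 2, polish=shift 5, anneal=shift 4, turn=shift 1.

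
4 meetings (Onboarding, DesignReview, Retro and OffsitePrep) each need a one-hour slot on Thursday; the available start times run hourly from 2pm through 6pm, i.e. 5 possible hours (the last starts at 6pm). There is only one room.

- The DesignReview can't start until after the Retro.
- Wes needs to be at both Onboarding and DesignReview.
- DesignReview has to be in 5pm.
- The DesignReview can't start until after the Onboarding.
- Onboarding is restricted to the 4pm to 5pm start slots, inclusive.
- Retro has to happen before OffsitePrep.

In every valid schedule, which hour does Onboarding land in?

Onboarding's window is 4pm–5pm.
DesignReview is fixed at 5pm, and Onboarding can't share a hour with DesignReview.
So Onboarding must be 4pm.

4pm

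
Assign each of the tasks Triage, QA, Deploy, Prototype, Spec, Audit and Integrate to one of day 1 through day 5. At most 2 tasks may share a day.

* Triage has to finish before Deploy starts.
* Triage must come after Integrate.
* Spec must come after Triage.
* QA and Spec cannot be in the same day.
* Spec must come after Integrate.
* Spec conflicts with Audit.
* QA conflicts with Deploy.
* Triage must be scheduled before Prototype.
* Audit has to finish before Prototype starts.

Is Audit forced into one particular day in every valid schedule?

Audit can be day 1 (e.g. Audit in day 1; Integrate in day 1; QA in day 2; Prototype in day 3; Deploy in day 4; Spec in day 3; Triage in day 2) or day 2 (e.g. Spec in day 3, QA in day 1, Deploy in day 4, Audit in day 2, Prototype in day 3, Integrate in day 1, Triage in day 2).

No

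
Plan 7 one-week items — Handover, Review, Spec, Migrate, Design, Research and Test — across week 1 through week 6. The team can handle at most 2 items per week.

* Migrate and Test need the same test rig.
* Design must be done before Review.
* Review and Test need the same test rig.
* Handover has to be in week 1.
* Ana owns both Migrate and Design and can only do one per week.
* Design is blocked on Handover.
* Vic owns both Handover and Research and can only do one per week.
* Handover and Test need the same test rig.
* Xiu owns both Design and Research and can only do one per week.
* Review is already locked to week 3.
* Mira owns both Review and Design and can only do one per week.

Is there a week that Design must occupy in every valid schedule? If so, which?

Handover is fixed at week 1 and must come before Design, so Design is at least week 2.
Review is fixed at week 3 and must come after Design, so Design is at most week 2.
So Design must be week 2.

week 2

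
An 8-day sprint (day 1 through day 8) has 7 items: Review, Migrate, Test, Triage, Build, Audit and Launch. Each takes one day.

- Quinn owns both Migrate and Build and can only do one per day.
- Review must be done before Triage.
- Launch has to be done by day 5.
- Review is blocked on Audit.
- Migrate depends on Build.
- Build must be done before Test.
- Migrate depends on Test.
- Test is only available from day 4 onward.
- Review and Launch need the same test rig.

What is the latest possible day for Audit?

day 6

Downstream work caps Audit at day 6.
Audit at day 6 is achievable: Build in day 1; Triage in day 8; Migrate in day 5; Test in day 4; Audit in day 6; Launch in day 1; Review in day 7.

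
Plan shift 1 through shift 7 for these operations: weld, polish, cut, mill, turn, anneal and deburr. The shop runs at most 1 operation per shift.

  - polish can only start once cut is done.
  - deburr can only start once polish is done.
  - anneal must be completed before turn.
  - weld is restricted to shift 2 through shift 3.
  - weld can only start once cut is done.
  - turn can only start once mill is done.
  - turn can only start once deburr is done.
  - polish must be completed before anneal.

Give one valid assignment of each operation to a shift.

weld -> shift 2; turn -> shift 7; deburr -> shift 5; anneal -> shift 4; polish -> shift 3; cut -> shift 1; mill -> shift 6

Checking: polish(shift 3) before anneal(shift 4); deburr(shift 5) before turn(shift 7); cut(shift 1) before polish(shift 3); mill(shift 6) before turn(shift 7); cut(shift 1) before weld(shift 2); anneal(shift 4) before turn(shift 7); polish(shift 3) before deburr(shift 5); weld=shift 2 in [shift 2,shift 3]; max 1 per shift (cap 1).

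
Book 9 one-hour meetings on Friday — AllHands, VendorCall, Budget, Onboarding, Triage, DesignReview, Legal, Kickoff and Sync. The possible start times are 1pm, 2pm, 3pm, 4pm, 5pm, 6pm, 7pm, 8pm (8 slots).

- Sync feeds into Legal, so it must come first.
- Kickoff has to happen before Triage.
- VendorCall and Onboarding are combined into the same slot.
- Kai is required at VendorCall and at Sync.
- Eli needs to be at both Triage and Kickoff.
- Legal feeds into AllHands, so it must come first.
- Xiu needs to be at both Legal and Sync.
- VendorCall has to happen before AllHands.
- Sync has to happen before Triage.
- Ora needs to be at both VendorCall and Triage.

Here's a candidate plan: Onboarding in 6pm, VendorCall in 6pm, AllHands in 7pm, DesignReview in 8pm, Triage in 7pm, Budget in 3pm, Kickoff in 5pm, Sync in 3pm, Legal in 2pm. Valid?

No — it violates: Sync feeds into Legal, so it must come first

Kickoff has to happen before Triage — holds.
Legal feeds into AllHands, so it must come first — holds.
Kai is required at VendorCall and at Sync — holds.
Eli needs to be at both Triage and Kickoff — holds.
Sync has to happen before Triage — holds.
Xiu needs to be at both Legal and Sync — holds.
Ora needs to be at both VendorCall and Triage — holds.
VendorCall has to happen before AllHands — holds.
Sync feeds into Legal, so it must come first — violated.
VendorCall and Onboarding are combined into the same slot — holds.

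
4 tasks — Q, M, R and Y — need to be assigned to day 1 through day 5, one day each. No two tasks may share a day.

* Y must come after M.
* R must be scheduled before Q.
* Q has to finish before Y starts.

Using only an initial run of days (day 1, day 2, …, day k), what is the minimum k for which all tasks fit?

The precedence chain requires at least 3 distinct days.
With at most 1 per day and 4 tasks, at least 4 days are needed.
4 works (last occupied day: day 4): for example R=day 1, Y=day 4, M=day 3, Q=day 2.

4 days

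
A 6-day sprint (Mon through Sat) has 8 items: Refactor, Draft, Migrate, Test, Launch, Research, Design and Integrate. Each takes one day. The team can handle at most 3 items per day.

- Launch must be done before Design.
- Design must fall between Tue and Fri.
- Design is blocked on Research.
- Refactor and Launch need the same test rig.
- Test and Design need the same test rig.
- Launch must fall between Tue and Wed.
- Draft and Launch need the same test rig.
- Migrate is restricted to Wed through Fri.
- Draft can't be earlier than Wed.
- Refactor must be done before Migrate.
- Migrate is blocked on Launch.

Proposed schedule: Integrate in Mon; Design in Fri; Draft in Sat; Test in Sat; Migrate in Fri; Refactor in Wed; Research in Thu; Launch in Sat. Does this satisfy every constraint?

No. Draft and Launch need the same test rig is not satisfied.

The team can handle at most 3 items per day — holds.
Launch must fall between Tue and Wed — violated.
Draft can't be earlier than Wed — holds.
Refactor and Launch need the same test rig — holds.
Migrate is blocked on Launch — violated.
Migrate is restricted to Wed through Fri — holds.
Design must fall between Tue and Fri — holds.
Refactor must be done before Migrate — holds.
Design is blocked on Research — holds.
Launch must be done before Design — violated.
Test and Design need the same test rig — holds.
Draft and Launch need the same test rig — violated.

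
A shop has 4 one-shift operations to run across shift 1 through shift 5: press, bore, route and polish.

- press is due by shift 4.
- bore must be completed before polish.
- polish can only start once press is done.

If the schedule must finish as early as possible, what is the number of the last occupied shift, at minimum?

shift 2

The precedence chain requires at least 2 distinct shifts.
2 works (last occupied shift: shift 2): for example press -> shift 1, polish -> shift 2, route -> shift 1, bore -> shift 1.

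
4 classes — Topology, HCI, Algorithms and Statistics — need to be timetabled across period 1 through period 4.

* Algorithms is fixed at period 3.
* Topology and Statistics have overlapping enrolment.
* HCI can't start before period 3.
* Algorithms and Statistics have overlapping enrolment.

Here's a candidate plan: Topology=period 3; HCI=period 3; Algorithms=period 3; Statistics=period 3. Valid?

Algorithms and Statistics have overlapping enrolment — violated.
Topology and Statistics have overlapping enrolment — violated.
HCI can't start before period 3 — holds.
Algorithms is fixed at period 3 — holds.

No. Algorithms and Statistics have overlapping enrolment is not satisfied.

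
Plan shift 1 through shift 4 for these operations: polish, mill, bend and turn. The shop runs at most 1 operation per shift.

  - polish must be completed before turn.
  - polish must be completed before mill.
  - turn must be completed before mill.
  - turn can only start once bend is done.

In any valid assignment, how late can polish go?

shift 2

Downstream work caps polish at shift 2.
polish at shift 2 is achievable: mill=shift 4, bend=shift 1, turn=shift 3, polish=shift 2.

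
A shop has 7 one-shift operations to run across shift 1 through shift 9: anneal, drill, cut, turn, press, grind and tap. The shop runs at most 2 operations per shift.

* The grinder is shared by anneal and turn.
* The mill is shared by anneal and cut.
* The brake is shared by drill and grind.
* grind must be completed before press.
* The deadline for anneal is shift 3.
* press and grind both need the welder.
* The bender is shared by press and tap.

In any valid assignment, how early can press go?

shift 2

Precedence pushes press to at least shift 2.
press at shift 2 is achievable: drill=shift 2; press=shift 2; tap=shift 4; anneal=shift 1; grind=shift 1; cut=shift 3; turn=shift 3.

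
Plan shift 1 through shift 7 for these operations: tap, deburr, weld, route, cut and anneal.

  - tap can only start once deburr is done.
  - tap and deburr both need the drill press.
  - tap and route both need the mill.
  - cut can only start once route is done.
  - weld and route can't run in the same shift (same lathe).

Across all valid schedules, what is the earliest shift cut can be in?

Precedence pushes cut to at least shift 2.
cut at shift 2 is achievable: route in shift 1; deburr in shift 1; cut in shift 2; tap in shift 2; weld in shift 2; anneal in shift 1.

shift 2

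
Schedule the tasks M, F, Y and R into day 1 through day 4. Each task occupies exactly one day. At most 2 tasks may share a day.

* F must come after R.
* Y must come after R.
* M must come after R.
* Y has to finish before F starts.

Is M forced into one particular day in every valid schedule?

No

M can be day 2 (e.g. F -> day 3, M -> day 2, R -> day 1, Y -> day 2) or day 3 (e.g. F in day 3; Y in day 2; R in day 1; M in day 3).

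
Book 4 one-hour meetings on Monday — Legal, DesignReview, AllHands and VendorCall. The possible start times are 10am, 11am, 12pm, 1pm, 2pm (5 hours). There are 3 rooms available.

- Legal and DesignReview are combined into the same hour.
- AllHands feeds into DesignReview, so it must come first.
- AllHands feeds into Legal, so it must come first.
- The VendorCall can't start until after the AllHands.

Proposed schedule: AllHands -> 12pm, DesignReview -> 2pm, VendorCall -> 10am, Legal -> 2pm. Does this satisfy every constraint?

Invalid. The VendorCall can't start until after the AllHands.

Legal and DesignReview are combined into the same hour — holds.
AllHands feeds into DesignReview, so it must come first — holds.
The VendorCall can't start until after the AllHands — violated.
AllHands feeds into Legal, so it must come first — holds.
There are 3 rooms available — holds.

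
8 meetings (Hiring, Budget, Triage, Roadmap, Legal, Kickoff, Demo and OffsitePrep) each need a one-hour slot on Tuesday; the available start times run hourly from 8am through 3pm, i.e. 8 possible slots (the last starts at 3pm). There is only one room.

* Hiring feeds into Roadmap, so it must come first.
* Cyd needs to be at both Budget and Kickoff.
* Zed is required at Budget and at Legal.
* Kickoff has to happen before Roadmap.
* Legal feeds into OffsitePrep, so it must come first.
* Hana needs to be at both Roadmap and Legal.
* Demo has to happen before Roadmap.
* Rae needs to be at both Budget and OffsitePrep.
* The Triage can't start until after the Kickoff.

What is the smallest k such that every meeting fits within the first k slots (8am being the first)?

8

The precedence chain requires at least 2 distinct slots.
With at most 1 per slot and 8 meetings, at least 8 slots are needed.
8 works (last occupied slot: 3pm): for example Roadmap=11am, Kickoff=8am, Demo=10am, Hiring=9am, OffsitePrep=2pm, Triage=12pm, Legal=1pm, Budget=3pm.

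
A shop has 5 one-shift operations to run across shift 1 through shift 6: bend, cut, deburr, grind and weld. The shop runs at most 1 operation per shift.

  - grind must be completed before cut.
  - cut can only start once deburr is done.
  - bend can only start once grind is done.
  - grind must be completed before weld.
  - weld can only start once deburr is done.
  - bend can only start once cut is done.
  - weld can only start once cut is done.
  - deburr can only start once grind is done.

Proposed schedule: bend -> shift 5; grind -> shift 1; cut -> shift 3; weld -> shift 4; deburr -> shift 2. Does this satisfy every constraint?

deburr can only start once grind is done — holds.
cut can only start once deburr is done — holds.
grind must be completed before weld — holds.
weld can only start once deburr is done — holds.
weld can only start once cut is done — holds.
The shop runs at most 1 operation per shift — holds.
bend can only start once grind is done — holds.
bend can only start once cut is done — holds.
grind must be completed before cut — holds.

Valid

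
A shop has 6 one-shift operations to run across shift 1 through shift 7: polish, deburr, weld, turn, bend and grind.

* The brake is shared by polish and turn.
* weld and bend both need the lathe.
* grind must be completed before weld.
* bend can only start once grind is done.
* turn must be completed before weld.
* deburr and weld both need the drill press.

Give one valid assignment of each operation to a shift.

turn=shift 1; grind=shift 1; deburr=shift 1; polish=shift 2; bend=shift 3; weld=shift 2

Checking: grind(shift 1) before bend(shift 3); grind(shift 1) before weld(shift 2); turn(shift 1) before weld(shift 2); deburr(shift 1) != weld(shift 2); weld(shift 2) != bend(shift 3); polish(shift 2) != turn(shift 1).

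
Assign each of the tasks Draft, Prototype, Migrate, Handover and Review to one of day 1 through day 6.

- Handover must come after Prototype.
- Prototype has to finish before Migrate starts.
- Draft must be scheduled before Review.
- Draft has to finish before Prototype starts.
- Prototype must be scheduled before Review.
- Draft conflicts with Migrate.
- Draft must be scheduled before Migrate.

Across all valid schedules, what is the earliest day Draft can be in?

Downstream work caps Draft at day 4.
Draft at day 1 is achievable: Prototype in day 2; Draft in day 1; Review in day 3; Handover in day 3; Migrate in day 3.

day 1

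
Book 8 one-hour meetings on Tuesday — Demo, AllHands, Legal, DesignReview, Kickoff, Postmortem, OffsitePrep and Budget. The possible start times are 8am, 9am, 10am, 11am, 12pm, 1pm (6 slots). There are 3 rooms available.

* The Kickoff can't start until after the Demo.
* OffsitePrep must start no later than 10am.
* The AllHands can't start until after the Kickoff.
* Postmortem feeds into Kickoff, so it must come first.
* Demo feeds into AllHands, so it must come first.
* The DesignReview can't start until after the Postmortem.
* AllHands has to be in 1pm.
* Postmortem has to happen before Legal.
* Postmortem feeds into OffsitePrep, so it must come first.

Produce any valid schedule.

Postmortem=8am; Kickoff=9am; AllHands=1pm; Budget=8am; OffsitePrep=9am; Demo=8am; Legal=9am; DesignReview=10am

Checking: Kickoff(9am) before AllHands(1pm); Demo(8am) before AllHands(1pm); Postmortem(8am) before Kickoff(9am); Demo(8am) before Kickoff(9am); Postmortem(8am) before Legal(9am); Postmortem(8am) before OffsitePrep(9am); Postmortem(8am) before DesignReview(10am); AllHands=1pm in [1pm,1pm]; OffsitePrep=9am in [8am,10am]; max 3 per slot (cap 3).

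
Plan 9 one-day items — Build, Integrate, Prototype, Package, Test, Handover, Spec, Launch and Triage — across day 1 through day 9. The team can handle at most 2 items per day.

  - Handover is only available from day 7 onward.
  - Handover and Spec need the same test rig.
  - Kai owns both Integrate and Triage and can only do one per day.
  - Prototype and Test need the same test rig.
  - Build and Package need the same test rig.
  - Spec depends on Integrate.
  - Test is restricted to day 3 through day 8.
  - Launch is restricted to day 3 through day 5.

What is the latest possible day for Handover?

Handover is available from day 7.
Handover at day 9 is achievable: Build in day 1, Triage in day 4, Test in day 3, Integrate in day 1, Handover in day 9, Prototype in day 2, Launch in day 3, Spec in day 2, Package in day 4.

day 9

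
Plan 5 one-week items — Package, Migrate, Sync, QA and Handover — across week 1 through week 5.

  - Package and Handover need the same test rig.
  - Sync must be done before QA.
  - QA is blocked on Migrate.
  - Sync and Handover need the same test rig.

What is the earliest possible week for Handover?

week 1

Handover at week 1 is achievable: Handover=week 1, QA=week 3, Sync=week 2, Package=week 2, Migrate=week 1.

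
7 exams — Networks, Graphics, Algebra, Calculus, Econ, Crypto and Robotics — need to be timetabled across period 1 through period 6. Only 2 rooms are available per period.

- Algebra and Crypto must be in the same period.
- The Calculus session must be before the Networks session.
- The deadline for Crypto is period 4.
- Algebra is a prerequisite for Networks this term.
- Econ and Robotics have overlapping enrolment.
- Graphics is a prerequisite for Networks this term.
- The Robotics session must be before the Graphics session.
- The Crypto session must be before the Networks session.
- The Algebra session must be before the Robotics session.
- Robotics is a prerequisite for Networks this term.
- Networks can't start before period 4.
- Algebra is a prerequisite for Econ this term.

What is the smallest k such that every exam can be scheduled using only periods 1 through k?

4 periods

The precedence chain requires at least 4 distinct periods.
With at most 2 per period and 7 exams, at least 4 periods are needed.
4 works (last occupied period: period 4): for example Networks=period 4, Algebra=period 1, Calculus=period 2, Econ=period 3, Crypto=period 1, Robotics=period 2, Graphics=period 3.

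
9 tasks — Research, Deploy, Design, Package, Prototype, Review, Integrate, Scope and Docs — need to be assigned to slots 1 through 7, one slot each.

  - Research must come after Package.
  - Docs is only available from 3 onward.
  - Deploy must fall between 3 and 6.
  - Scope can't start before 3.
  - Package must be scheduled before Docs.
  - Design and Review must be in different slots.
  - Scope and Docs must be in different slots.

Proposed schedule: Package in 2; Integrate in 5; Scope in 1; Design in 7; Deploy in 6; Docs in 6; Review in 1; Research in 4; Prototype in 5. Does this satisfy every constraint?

Scope and Docs must be in different slots — holds.
Research must come after Package — holds.
Deploy must fall between 3 and 6 — holds.
Scope can't start before 3 — violated.
Docs is only available from 3 onward — holds.
Design and Review must be in different slots — holds.
Package must be scheduled before Docs — holds.

No. Scope can't start before 3 is not satisfied.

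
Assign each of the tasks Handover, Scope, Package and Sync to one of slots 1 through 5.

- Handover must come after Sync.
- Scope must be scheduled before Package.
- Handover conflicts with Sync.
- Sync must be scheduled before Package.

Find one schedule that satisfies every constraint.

Scope -> 1; Package -> 2; Sync -> 1; Handover -> 2

Checking: Scope(1) before Package(2); Sync(1) before Package(2); Sync(1) before Handover(2); Handover(2) != Sync(1).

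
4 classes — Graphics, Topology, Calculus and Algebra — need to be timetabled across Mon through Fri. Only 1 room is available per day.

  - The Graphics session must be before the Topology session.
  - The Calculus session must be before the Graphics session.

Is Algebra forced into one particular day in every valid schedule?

Algebra can be Mon (e.g. Graphics -> Wed, Topology -> Thu, Algebra -> Mon, Calculus -> Tue) or Tue (e.g. Algebra in Tue; Graphics in Wed; Calculus in Mon; Topology in Thu).

No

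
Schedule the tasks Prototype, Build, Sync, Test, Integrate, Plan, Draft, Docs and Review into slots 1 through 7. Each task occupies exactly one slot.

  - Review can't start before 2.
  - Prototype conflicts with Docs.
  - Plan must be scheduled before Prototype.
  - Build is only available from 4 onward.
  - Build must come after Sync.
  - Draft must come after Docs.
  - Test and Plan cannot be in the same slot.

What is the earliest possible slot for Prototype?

Precedence pushes Prototype to at least 2.
Prototype at 2 is achievable: Review -> 2, Integrate -> 1, Docs -> 1, Build -> 4, Draft -> 2, Plan -> 1, Prototype -> 2, Test -> 2, Sync -> 1.

2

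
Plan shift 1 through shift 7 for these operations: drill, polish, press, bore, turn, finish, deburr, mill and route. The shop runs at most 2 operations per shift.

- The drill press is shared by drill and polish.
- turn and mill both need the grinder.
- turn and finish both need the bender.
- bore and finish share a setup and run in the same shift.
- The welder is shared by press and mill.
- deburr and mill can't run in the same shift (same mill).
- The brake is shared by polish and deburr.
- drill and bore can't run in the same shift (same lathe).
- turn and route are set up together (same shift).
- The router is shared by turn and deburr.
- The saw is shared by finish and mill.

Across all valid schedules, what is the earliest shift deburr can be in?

deburr at shift 1 is achievable: drill=shift 1, turn=shift 4, route=shift 4, press=shift 2, deburr=shift 1, bore=shift 3, finish=shift 3, polish=shift 2, mill=shift 5.

shift 1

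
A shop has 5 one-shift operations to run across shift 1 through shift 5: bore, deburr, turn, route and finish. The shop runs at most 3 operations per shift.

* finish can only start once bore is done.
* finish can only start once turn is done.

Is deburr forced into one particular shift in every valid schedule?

No

deburr can be shift 1 (e.g. turn=shift 1; deburr=shift 1; bore=shift 1; route=shift 2; finish=shift 2) or shift 2 (e.g. bore=shift 1, deburr=shift 2, turn=shift 1, route=shift 1, finish=shift 2).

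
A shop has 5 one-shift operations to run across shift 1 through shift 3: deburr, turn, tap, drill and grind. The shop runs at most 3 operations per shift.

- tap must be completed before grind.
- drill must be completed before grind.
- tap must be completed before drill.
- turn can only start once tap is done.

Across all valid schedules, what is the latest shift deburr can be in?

shift 3

deburr at shift 3 is achievable: grind=shift 3; deburr=shift 3; turn=shift 2; tap=shift 1; drill=shift 2.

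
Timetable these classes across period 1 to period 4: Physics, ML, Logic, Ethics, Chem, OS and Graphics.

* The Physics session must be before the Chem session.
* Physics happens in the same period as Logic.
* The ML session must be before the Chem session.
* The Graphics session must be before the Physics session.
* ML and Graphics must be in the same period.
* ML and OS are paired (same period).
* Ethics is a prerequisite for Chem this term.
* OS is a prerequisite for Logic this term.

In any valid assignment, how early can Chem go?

Precedence pushes Chem to at least period 3.
Chem at period 3 is achievable: Ethics=period 1, OS=period 1, ML=period 1, Logic=period 2, Chem=period 3, Graphics=period 1, Physics=period 2.

period 3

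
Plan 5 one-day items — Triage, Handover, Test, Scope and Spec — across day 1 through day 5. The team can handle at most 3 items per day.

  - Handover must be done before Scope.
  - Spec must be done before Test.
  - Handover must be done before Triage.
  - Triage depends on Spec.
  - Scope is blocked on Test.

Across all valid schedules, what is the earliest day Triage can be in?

Precedence pushes Triage to at least day 2.
Triage at day 2 is achievable: Scope -> day 3; Spec -> day 1; Test -> day 2; Triage -> day 2; Handover -> day 1.

day 2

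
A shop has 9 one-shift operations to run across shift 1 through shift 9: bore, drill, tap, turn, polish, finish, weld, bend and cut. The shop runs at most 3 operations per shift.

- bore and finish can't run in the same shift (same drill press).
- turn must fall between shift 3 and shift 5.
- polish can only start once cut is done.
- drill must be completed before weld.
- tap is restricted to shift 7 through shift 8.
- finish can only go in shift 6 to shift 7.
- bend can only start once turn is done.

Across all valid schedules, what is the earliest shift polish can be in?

shift 2

Precedence pushes polish to at least shift 2.
polish at shift 2 is achievable: tap in shift 7, turn in shift 3, drill in shift 1, cut in shift 1, bore in shift 1, weld in shift 2, polish in shift 2, finish in shift 6, bend in shift 4.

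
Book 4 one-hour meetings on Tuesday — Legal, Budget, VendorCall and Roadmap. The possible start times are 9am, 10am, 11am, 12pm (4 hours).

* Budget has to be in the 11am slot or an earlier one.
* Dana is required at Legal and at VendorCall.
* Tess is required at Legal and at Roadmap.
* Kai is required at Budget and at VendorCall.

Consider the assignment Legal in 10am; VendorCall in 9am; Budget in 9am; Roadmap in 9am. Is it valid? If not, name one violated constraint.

Kai is required at Budget and at VendorCall — violated.
Dana is required at Legal and at VendorCall — holds.
Tess is required at Legal and at Roadmap — holds.
Budget has to be in the 11am slot or an earlier one — holds.

No — it violates: Kai is required at Budget and at VendorCall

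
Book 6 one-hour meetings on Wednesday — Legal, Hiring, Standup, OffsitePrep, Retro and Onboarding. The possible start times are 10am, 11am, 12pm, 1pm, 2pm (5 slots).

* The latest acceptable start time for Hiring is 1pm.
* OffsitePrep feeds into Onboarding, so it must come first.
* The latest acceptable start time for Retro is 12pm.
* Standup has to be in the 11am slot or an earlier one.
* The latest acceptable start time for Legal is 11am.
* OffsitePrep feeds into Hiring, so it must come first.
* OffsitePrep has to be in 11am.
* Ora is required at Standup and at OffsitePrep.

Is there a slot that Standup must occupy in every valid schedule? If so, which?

Standup's window is 10am–11am.
OffsitePrep is fixed at 11am, and Standup can't share a slot with OffsitePrep.
So Standup must be 10am.

10am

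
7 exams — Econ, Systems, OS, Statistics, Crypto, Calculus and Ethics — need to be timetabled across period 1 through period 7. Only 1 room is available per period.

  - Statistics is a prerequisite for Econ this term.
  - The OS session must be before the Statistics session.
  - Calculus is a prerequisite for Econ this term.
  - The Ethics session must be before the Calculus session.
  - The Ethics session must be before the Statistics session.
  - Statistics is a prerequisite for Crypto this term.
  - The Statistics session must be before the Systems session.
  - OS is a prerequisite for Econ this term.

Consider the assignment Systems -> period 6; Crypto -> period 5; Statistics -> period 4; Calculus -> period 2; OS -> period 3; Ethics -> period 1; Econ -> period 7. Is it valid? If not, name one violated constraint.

Yes, all constraints hold

The OS session must be before the Statistics session — holds.
Only 1 room is available per period — holds.
Calculus is a prerequisite for Econ this term — holds.
Statistics is a prerequisite for Econ this term — holds.
Statistics is a prerequisite for Crypto this term — holds.
The Ethics session must be before the Statistics session — holds.
The Statistics session must be before the Systems session — holds.
OS is a prerequisite for Econ this term — holds.
The Ethics session must be before the Calculus session — holds.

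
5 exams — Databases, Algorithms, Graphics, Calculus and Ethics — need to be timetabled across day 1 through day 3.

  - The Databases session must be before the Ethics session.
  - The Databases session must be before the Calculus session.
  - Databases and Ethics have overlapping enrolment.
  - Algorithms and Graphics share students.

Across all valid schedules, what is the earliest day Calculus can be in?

day 2

Precedence pushes Calculus to at least day 2.
Calculus at day 2 is achievable: Algorithms -> day 1, Graphics -> day 2, Ethics -> day 2, Calculus -> day 2, Databases -> day 1.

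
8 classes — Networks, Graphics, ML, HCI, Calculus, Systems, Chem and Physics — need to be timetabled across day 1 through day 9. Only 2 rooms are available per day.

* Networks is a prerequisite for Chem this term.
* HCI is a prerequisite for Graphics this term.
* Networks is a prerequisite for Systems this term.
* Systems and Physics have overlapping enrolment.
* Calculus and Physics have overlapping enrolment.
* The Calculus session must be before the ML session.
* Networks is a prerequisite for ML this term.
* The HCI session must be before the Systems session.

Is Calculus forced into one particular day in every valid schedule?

No

Calculus can be day 1 (e.g. Graphics=day 3; HCI=day 2; Chem=day 4; Networks=day 1; Physics=day 4; Calculus=day 1; ML=day 2; Systems=day 3) or day 2 (e.g. HCI=day 1, Networks=day 1, ML=day 3, Calculus=day 2, Chem=day 4, Physics=day 4, Graphics=day 3, Systems=day 2).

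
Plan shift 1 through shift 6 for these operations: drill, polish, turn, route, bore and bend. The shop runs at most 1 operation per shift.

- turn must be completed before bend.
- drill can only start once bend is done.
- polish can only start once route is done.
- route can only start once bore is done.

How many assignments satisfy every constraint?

Splitting on drill: it can be shift 3 (1), shift 4 (3), shift 5 (6), shift 6 (10). Listing each branch's schedules as (polish, turn, route, bore, bend) by shift number:
drill=shift 3: (6,1,5,4,2) — 1.
drill=shift 4: (6,1,5,2,3) (6,1,5,3,2) (6,2,5,1,3) — 3.
drill=shift 5: (6,1,3,2,4) (6,1,4,2,3) (6,1,4,3,2) (6,2,3,1,4) (6,2,4,1,3) (6,3,2,1,4) — 6.
drill=shift 6: (3,4,2,1,5) (4,1,3,2,5) (4,2,3,1,5) (4,3,2,1,5) (5,1,3,2,4) (5,1,4,2,3) (5,1,4,3,2) (5,2,3,1,4) (5,2,4,1,3) (5,3,2,1,4) — 10.
Summing: 1 + 3 + 6 + 10 = 20.

20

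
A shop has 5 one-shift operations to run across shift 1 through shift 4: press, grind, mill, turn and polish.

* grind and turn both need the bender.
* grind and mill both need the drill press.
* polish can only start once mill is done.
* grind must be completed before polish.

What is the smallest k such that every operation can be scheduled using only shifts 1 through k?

3 shifts

The precedence chain requires at least 2 distinct shifts.
Could 2 shifts be enough, i.e. nothing placed later than shift 2? No: polish must come after grind (at shift 1 or later) → {shift 2}; grind must come before polish (at shift 2 or earlier) → {shift 1}; mill must come before polish (at shift 2 or earlier) → {shift 1}; mill can't share with grind (shift 1) → nothing is left.
So 2 shifts is not enough.
3 works (last occupied shift: shift 3): for example polish=shift 3, turn=shift 2, grind=shift 1, press=shift 1, mill=shift 2.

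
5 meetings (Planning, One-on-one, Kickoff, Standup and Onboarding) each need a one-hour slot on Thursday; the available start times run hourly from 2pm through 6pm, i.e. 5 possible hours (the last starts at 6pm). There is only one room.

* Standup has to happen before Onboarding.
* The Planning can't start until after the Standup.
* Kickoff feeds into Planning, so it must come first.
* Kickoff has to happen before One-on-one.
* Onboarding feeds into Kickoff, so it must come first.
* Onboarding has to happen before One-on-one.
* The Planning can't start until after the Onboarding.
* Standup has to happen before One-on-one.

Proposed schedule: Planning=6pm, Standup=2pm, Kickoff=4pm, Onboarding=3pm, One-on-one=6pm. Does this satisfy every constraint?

Standup has to happen before Onboarding — holds.
The Planning can't start until after the Standup — holds.
There is only one room — violated.
Onboarding feeds into Kickoff, so it must come first — holds.
Onboarding has to happen before One-on-one — holds.
Kickoff feeds into Planning, so it must come first — holds.
Standup has to happen before One-on-one — holds.
The Planning can't start until after the Onboarding — holds.
Kickoff has to happen before One-on-one — holds.

No — it violates: There is only one room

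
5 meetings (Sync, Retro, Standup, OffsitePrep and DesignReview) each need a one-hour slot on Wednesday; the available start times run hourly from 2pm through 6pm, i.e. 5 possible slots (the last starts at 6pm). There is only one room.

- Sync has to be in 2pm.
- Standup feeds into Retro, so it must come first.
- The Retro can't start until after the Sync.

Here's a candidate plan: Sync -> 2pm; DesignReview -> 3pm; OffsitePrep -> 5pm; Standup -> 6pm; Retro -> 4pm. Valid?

Invalid. Standup feeds into Retro, so it must come first.

There is only one room — holds.
The Retro can't start until after the Sync — holds.
Standup feeds into Retro, so it must come first — violated.
Sync has to be in 2pm — holds.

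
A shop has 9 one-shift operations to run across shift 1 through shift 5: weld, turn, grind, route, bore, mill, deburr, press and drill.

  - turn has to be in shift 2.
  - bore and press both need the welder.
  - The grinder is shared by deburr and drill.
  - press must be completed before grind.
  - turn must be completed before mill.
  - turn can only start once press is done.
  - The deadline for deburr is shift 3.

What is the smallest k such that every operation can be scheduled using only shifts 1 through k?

The precedence chain requires at least 3 distinct shifts.
3 works (last occupied shift: shift 3): for example grind=shift 2, deburr=shift 1, mill=shift 3, bore=shift 2, route=shift 1, turn=shift 2, weld=shift 1, press=shift 1, drill=shift 2.

3 shifts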